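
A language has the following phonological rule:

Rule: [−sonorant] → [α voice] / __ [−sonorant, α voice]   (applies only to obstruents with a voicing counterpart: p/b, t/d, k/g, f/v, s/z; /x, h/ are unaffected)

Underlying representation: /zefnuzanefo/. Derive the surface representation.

zefnuzanefo

No segment of /zefnuzanefo/ meets the structural description of the rule, so the form surfaces unchanged.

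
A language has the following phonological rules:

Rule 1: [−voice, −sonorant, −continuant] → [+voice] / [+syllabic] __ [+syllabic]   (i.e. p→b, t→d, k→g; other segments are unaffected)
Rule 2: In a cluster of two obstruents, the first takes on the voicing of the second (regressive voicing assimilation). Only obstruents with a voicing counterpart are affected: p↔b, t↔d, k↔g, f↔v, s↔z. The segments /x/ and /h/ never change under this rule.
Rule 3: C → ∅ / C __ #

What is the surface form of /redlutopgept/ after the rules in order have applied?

Rule 1 (intervocalic voicing): /t/ is a voiceless stop between vowels /u/ and /o/, so it voices to [d]. /redlutopgept/ → redludopgept.
Rule 2 (regressive voicing assimilation): /p/ precedes the voiced obstruent /g/, so it voices to [b] by assimilation. /redludopgept/ → redludobgept.
Rule 3 (final cluster simplification): /t/ is the second consonant of a word-final cluster /pt/, so it deletes. /redludobgept/ → redludobgep.

redludobgep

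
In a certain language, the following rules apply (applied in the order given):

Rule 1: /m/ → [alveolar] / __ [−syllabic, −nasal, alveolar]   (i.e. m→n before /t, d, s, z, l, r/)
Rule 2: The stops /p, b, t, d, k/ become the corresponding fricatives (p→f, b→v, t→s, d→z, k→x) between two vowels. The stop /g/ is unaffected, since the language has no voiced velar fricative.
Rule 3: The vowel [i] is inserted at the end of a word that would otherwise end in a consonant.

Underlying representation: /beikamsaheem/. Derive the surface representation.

beixansaheemi

Rule 1 (nasal place assimilation): /m/ precedes the alveolar consonant /s/, so it assimilates in place to [n]. /beikamsaheem/ → beikansaheem.
Rule 2 (intervocalic spirantization): /k/ is a stop between vowels /i/ and /a/, so it spirantizes to the fricative [x]. /beikansaheem/ → beixansaheem.
Rule 3 (final i-epenthesis): the form ends in the consonant /m/, so [i] is inserted word-finally. /beixansaheem/ → beixansaheemi.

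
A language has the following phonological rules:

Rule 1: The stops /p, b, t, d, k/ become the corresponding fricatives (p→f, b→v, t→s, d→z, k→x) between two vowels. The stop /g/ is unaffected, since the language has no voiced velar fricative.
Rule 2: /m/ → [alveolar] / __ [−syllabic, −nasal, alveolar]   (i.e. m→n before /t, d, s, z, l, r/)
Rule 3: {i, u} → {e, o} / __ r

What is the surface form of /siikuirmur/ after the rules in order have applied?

Rule 1 (intervocalic spirantization): /k/ is a stop between vowels /i/ and /u/, so it spirantizes to the fricative [x]. /siikuirmur/ → siixuirmur.
Rule 2 (nasal place assimilation): no segment meets the environment; /siixuirmur/ is unchanged.
Rule 3 (pre-rhotic lowering): /i/ is a high vowel immediately before /r/, so it lowers to [e]. /u/ is a high vowel immediately before /r/, so it lowers to [o]. /siixuirmur/ → siixuermor.

siixuermor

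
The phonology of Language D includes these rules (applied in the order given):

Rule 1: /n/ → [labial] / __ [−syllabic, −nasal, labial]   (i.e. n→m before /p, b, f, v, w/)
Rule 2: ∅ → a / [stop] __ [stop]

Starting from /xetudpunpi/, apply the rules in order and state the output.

xetudapumpi

Rule 1 (nasal place assimilation): /n/ precedes the labial consonant /p/, so it assimilates in place to [m]. /xetudpunpi/ → xetudpumpi.
Rule 2 (stop-cluster a-epenthesis): /d/ and /p/ form a stop–stop cluster, so [a] is inserted between them. /xetudpumpi/ → xetudapumpi.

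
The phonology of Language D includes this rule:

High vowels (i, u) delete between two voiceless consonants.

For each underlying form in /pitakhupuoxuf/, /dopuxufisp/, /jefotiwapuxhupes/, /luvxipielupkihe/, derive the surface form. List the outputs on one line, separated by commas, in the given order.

ptakhpuoxf, dopxfsp, jefotiwapxhpes, luvxpielupkhe

/pitakhupuoxuf/: /i/ is a high vowel flanked by voiceless consonants /p/ and /t/, so it deletes. /u/ is a high vowel flanked by voiceless consonants /h/ and /p/, so it deletes. /u/ is a high vowel flanked by voiceless consonants /x/ and /f/, so it deletes. → [ptakhpuoxf].
/dopuxufisp/: /u/ is a high vowel flanked by voiceless consonants /p/ and /x/, so it deletes. /u/ is a high vowel flanked by voiceless consonants /x/ and /f/, so it deletes. /i/ is a high vowel flanked by voiceless consonants /f/ and /s/, so it deletes. → [dopxfsp].
/jefotiwapuxhupes/: /u/ is a high vowel flanked by voiceless consonants /p/ and /x/, so it deletes. /u/ is a high vowel flanked by voiceless consonants /h/ and /p/, so it deletes. → [jefotiwapxhpes].
/luvxipielupkihe/: /i/ is a high vowel flanked by voiceless consonants /x/ and /p/, so it deletes. /i/ is a high vowel flanked by voiceless consonants /k/ and /h/, so it deletes. → [luvxpielupkhe].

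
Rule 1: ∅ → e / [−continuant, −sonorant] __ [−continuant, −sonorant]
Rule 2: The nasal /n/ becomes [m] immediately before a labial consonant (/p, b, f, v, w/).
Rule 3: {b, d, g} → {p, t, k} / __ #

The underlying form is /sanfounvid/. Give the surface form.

samfoumvit

Rule 1 (stop-cluster e-epenthesis): no segment meets the environment; /sanfounvid/ is unchanged.
Rule 2 (nasal place assimilation): /n/ precedes the labial consonant /f/, so it assimilates in place to [m]. /n/ precedes the labial consonant /v/, so it assimilates in place to [m]. /sanfounvid/ → samfoumvid.
Rule 3 (final devoicing): /d/ is a voiced stop in word-final position, so it devoices to [t]. /samfoumvid/ → samfoumvit.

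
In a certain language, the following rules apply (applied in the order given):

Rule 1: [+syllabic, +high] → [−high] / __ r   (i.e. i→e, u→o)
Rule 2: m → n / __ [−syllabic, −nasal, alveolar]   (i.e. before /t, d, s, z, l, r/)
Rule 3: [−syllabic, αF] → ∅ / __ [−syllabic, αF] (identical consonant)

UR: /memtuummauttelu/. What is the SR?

Rule 1 (pre-rhotic lowering): no segment meets the environment; /memtuummauttelu/ is unchanged.
Rule 2 (nasal place assimilation): /m/ precedes the alveolar consonant /t/, so it assimilates in place to [n]. /memtuummauttelu/ → mentuummauttelu.
Rule 3 (degemination): /mm/ is a geminate; the first /m/ deletes. /tt/ is a geminate; the first /t/ deletes. /mentuummauttelu/ → mentuumautelu.

mentuumautelu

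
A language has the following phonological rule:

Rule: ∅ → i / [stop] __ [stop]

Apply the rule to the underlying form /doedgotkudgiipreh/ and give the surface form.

doedigotikudigiipreh

/d/ and /g/ form a stop–stop cluster, so [i] is inserted between them.
/t/ and /k/ form a stop–stop cluster, so [i] is inserted between them.
/d/ and /g/ form a stop–stop cluster, so [i] is inserted between them.
Surface form: [doedigotikudigiipreh].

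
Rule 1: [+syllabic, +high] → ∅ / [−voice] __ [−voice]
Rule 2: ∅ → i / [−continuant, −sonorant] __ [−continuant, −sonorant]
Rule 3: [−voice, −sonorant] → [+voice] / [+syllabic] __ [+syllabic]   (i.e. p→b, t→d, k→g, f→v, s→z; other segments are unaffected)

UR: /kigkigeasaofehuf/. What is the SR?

Rule 1 (high vowel syncope): /u/ is a high vowel flanked by voiceless consonants /h/ and /f/, so it deletes. /kigkigeasaofehuf/ → kigkigeasaofehf.
Rule 2 (stop-cluster i-epenthesis): /g/ and /k/ form a stop–stop cluster, so [i] is inserted between them. /kigkigeasaofehf/ → kigikigeasaofehf.
Rule 3 (intervocalic voicing): /k/ is a voiceless obstruent between vowels /i/ and /i/, so it voices to [g]. /s/ is a voiceless obstruent between vowels /a/ and /a/, so it voices to [z]. /f/ is a voiceless obstruent between vowels /o/ and /e/, so it voices to [v]. /kigikigeasaofehf/ → kigigigeazaovehf.

kigigigeazaovehf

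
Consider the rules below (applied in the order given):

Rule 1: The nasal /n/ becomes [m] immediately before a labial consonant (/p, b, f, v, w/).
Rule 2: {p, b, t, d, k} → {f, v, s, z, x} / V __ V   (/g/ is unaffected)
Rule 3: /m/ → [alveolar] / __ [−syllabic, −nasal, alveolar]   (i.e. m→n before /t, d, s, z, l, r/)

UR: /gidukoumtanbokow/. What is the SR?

Rule 1 (nasal place assimilation): /n/ precedes the labial consonant /b/, so it assimilates in place to [m]. /gidukoumtanbokow/ → gidukoumtambokow.
Rule 2 (intervocalic spirantization): /d/ is a stop between vowels /i/ and /u/, so it spirantizes to the fricative [z]. /k/ is a stop between vowels /u/ and /o/, so it spirantizes to the fricative [x]. /k/ is a stop between vowels /o/ and /o/, so it spirantizes to the fricative [x]. /gidukoumtambokow/ → gizuxoumtamboxow.
Rule 3 (nasal place assimilation): /m/ precedes the alveolar consonant /t/, so it assimilates in place to [n]. /gizuxoumtamboxow/ → gizuxountamboxow.

gizuxountamboxow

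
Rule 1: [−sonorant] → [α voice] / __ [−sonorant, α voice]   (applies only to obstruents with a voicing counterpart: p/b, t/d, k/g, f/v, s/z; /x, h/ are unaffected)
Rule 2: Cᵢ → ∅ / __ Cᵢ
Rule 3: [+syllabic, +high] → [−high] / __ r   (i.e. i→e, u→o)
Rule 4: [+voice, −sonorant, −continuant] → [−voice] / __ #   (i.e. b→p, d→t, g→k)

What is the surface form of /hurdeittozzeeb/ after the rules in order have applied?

hordeitozeep

Rule 1 (regressive voicing assimilation): no segment meets the environment; /hurdeittozzeeb/ is unchanged.
Rule 2 (degemination): /tt/ is a geminate; the first /t/ deletes. /zz/ is a geminate; the first /z/ deletes. /hurdeittozzeeb/ → hurdeitozeeb.
Rule 3 (pre-rhotic lowering): /u/ is a high vowel immediately before /r/, so it lowers to [o]. /hurdeitozeeb/ → hordeitozeeb.
Rule 4 (final devoicing): /b/ is a voiced stop in word-final position, so it devoices to [p]. /hordeitozeeb/ → hordeitozeep.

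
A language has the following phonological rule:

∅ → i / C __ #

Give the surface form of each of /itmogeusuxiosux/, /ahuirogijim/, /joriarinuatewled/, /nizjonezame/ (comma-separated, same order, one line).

/itmogeusuxiosux/: the form ends in the consonant /x/, so [i] is inserted word-finally. → [itmogeusuxiosuxi].
/ahuirogijim/: the form ends in the consonant /m/, so [i] is inserted word-finally. → [ahuirogijimi].
/joriarinuatewled/: the form ends in the consonant /d/, so [i] is inserted word-finally. → [joriarinuatewledi].
/nizjonezame/: the rule's environment is not met; surfaces unchanged as [nizjonezame].

itmogeusuxiosuxi, ahuirogijimi, joriarinuatewledi, nizjonezame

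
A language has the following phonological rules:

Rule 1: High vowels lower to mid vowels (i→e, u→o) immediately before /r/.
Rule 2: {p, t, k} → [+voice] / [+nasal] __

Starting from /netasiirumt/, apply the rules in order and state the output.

Rule 1 (pre-rhotic lowering): /i/ is a high vowel immediately before /r/, so it lowers to [e]. /netasiirumt/ → netasierumt.
Rule 2 (post-nasal voicing): /t/ is a voiceless stop immediately after the nasal /m/, so it voices to [d]. /netasierumt/ → netasierumd.

netasierumd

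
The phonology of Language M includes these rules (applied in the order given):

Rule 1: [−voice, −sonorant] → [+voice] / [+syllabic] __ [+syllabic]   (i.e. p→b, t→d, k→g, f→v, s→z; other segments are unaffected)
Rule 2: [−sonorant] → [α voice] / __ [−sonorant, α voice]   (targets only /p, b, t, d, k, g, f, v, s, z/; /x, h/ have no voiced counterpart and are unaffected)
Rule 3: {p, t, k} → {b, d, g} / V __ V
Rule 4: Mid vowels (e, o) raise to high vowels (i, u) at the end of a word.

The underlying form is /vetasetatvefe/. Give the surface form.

Rule 1 (intervocalic voicing): /t/ is a voiceless obstruent between vowels /e/ and /a/, so it voices to [d]. /s/ is a voiceless obstruent between vowels /a/ and /e/, so it voices to [z]. /t/ is a voiceless obstruent between vowels /e/ and /a/, so it voices to [d]. /f/ is a voiceless obstruent between vowels /e/ and /e/, so it voices to [v]. /vetasetatvefe/ → vedazedatveve.
Rule 2 (regressive voicing assimilation): /t/ precedes the voiced obstruent /v/, so it voices to [d] by assimilation. /vedazedatveve/ → vedazedadveve.
Rule 3 (intervocalic voicing): no segment meets the environment; /vedazedadveve/ is unchanged.
Rule 4 (final vowel raising): /e/ is a mid vowel in word-final position, so it raises to [i]. /vedazedadveve/ → vedazedadvevi.

vedazedadvevi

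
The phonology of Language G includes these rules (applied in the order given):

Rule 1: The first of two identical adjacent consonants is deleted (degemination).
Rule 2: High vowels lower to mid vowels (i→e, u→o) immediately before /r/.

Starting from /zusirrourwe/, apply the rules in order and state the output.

Rule 1 (degemination): /rr/ is a geminate; the first /r/ deletes. /zusirrourwe/ → zusirourwe.
Rule 2 (pre-rhotic lowering): /i/ is a high vowel immediately before /r/, so it lowers to [e]. /u/ is a high vowel immediately before /r/, so it lowers to [o]. /zusirourwe/ → zuseroorwe.

zuseroorwe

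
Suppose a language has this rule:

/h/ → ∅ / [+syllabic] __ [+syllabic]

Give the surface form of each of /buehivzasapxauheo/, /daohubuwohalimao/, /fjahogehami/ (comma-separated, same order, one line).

bueivzasapxaueo, daoubuwoalimao, fjaogeami

/buehivzasapxauheo/: /h/ occurs between vowels /e/ and /i/, so it deletes. /h/ occurs between vowels /u/ and /e/, so it deletes. → [bueivzasapxaueo].
/daohubuwohalimao/: /h/ occurs between vowels /o/ and /u/, so it deletes. /h/ occurs between vowels /o/ and /a/, so it deletes. → [daoubuwoalimao].
/fjahogehami/: /h/ occurs between vowels /a/ and /o/, so it deletes. /h/ occurs between vowels /e/ and /a/, so it deletes. → [fjaogeami].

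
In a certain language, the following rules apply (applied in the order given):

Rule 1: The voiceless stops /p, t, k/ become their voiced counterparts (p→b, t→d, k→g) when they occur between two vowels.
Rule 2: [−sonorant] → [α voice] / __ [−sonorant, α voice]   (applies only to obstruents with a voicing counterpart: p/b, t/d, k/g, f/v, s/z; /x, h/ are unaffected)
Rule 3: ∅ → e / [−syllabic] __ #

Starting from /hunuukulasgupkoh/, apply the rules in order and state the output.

Rule 1 (intervocalic voicing): /k/ is a voiceless stop between vowels /u/ and /u/, so it voices to [g]. /hunuukulasgupkoh/ → hunuugulasgupkoh.
Rule 2 (regressive voicing assimilation): /s/ precedes the voiced obstruent /g/, so it voices to [z] by assimilation. /hunuugulasgupkoh/ → hunuugulazgupkoh.
Rule 3 (final e-epenthesis): the form ends in the consonant /h/, so [e] is inserted word-finally. /hunuugulazgupkoh/ → hunuugulazgupkohe.

hunuugulazgupkohe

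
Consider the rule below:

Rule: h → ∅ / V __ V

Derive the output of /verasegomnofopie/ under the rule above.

No segment of /verasegomnofopie/ meets the structural description of the rule, so the form surfaces unchanged.

verasegomnofopie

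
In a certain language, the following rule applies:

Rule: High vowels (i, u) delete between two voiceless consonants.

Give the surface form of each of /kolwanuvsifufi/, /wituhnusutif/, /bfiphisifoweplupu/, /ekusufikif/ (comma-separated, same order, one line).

kolwanuvsffi, withnustf, bfphsfoweplupu, eksfkf

/kolwanuvsifufi/: /i/ is a high vowel flanked by voiceless consonants /s/ and /f/, so it deletes. /u/ is a high vowel flanked by voiceless consonants /f/ and /f/, so it deletes. → [kolwanuvsffi].
/wituhnusutif/: /u/ is a high vowel flanked by voiceless consonants /t/ and /h/, so it deletes. /u/ is a high vowel flanked by voiceless consonants /s/ and /t/, so it deletes. /i/ is a high vowel flanked by voiceless consonants /t/ and /f/, so it deletes. → [withnustf].
/bfiphisifoweplupu/: /i/ is a high vowel flanked by voiceless consonants /f/ and /p/, so it deletes. /i/ is a high vowel flanked by voiceless consonants /h/ and /s/, so it deletes. /i/ is a high vowel flanked by voiceless consonants /s/ and /f/, so it deletes. → [bfphsfoweplupu].
/ekusufikif/: /u/ is a high vowel flanked by voiceless consonants /k/ and /s/, so it deletes. /u/ is a high vowel flanked by voiceless consonants /s/ and /f/, so it deletes. /i/ is a high vowel flanked by voiceless consonants /f/ and /k/, so it deletes. /i/ is a high vowel flanked by voiceless consonants /k/ and /f/, so it deletes. → [eksfkf].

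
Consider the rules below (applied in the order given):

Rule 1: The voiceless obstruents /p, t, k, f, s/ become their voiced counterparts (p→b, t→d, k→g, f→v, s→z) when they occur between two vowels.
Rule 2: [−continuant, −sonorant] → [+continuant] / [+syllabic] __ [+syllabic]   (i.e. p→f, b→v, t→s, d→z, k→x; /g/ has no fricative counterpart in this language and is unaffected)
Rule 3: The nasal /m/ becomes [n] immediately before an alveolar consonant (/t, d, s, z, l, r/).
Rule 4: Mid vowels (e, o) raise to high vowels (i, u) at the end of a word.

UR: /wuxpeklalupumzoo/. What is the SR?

wuxpeklaluvunzou

Rule 1 (intervocalic voicing): /p/ is a voiceless obstruent between vowels /u/ and /u/, so it voices to [b]. /wuxpeklalupumzoo/ → wuxpeklalubumzoo.
Rule 2 (intervocalic spirantization): /b/ is a stop between vowels /u/ and /u/, so it spirantizes to the fricative [v]. /wuxpeklalubumzoo/ → wuxpeklaluvumzoo.
Rule 3 (nasal place assimilation): /m/ precedes the alveolar consonant /z/, so it assimilates in place to [n]. /wuxpeklaluvumzoo/ → wuxpeklaluvunzoo.
Rule 4 (final vowel raising): /o/ is a mid vowel in word-final position, so it raises to [u]. /wuxpeklaluvunzoo/ → wuxpeklaluvunzou.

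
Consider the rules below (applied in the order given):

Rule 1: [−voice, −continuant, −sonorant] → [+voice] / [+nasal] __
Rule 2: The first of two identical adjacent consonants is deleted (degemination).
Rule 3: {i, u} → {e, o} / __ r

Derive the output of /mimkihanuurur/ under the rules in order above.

mimgihanuoror

Rule 1 (post-nasal voicing): /k/ is a voiceless stop immediately after the nasal /m/, so it voices to [g]. /mimkihanuurur/ → mimgihanuurur.
Rule 2 (degemination): no segment meets the environment; /mimgihanuurur/ is unchanged.
Rule 3 (pre-rhotic lowering): /u/ is a high vowel immediately before /r/, so it lowers to [o]. /u/ is a high vowel immediately before /r/, so it lowers to [o]. /mimgihanuurur/ → mimgihanuoror.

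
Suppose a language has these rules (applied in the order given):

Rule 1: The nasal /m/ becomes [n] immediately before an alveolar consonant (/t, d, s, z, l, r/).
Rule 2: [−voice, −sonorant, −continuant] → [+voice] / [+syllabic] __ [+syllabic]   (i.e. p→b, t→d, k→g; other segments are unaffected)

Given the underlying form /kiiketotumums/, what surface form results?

Rule 1 (nasal place assimilation): /m/ precedes the alveolar consonant /s/, so it assimilates in place to [n]. /kiiketotumums/ → kiiketotumuns.
Rule 2 (intervocalic voicing): /k/ is a voiceless stop between vowels /i/ and /e/, so it voices to [g]. /t/ is a voiceless stop between vowels /e/ and /o/, so it voices to [d]. /t/ is a voiceless stop between vowels /o/ and /u/, so it voices to [d]. /kiiketotumuns/ → kiigedodumuns.

kiigedodumuns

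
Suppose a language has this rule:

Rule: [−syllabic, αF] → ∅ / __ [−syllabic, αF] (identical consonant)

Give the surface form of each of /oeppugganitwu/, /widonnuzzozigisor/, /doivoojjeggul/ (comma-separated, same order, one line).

/oeppugganitwu/: /pp/ is a geminate; the first /p/ deletes. /gg/ is a geminate; the first /g/ deletes. → [oepuganitwu].
/widonnuzzozigisor/: /nn/ is a geminate; the first /n/ deletes. /zz/ is a geminate; the first /z/ deletes. → [widonuzozigisor].
/doivoojjeggul/: /jj/ is a geminate; the first /j/ deletes. /gg/ is a geminate; the first /g/ deletes. → [doivoojegul].

oepuganitwu, widonuzozigisor, doivoojegul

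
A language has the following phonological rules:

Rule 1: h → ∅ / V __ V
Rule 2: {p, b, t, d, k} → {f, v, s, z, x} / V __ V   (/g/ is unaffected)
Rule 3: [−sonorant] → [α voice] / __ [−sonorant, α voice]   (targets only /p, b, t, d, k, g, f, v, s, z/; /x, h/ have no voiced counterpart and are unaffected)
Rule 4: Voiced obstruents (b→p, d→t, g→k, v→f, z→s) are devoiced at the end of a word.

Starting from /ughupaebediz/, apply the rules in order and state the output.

ukhufaevezis

Rule 1 (intervocalic h-deletion): no segment meets the environment; /ughupaebediz/ is unchanged.
Rule 2 (intervocalic spirantization): /p/ is a stop between vowels /u/ and /a/, so it spirantizes to the fricative [f]. /b/ is a stop between vowels /e/ and /e/, so it spirantizes to the fricative [v]. /d/ is a stop between vowels /e/ and /i/, so it spirantizes to the fricative [z]. /ughupaebediz/ → ughufaeveziz.
Rule 3 (regressive voicing assimilation): /g/ precedes the voiceless obstruent /h/, so it devoices to [k] by assimilation. /ughufaeveziz/ → ukhufaeveziz.
Rule 4 (final devoicing): /z/ is a voiced obstruent in word-final position, so it devoices to [s]. /ukhufaeveziz/ → ukhufaevezis.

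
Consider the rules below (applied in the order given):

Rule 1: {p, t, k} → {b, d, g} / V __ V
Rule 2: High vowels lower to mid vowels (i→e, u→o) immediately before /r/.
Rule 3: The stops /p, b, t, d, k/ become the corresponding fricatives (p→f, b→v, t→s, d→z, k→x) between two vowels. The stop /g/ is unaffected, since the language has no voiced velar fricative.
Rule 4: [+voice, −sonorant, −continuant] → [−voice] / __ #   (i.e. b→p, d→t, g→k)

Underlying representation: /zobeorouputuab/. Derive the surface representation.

Rule 1 (intervocalic voicing): /p/ is a voiceless stop between vowels /u/ and /u/, so it voices to [b]. /t/ is a voiceless stop between vowels /u/ and /u/, so it voices to [d]. /zobeorouputuab/ → zobeoroubuduab.
Rule 2 (pre-rhotic lowering): no segment meets the environment; /zobeoroubuduab/ is unchanged.
Rule 3 (intervocalic spirantization): /b/ is a stop between vowels /o/ and /e/, so it spirantizes to the fricative [v]. /b/ is a stop between vowels /u/ and /u/, so it spirantizes to the fricative [v]. /d/ is a stop between vowels /u/ and /u/, so it spirantizes to the fricative [z]. /zobeoroubuduab/ → zoveorouvuzuab.
Rule 4 (final devoicing): /b/ is a voiced stop in word-final position, so it devoices to [p]. /zoveorouvuzuab/ → zoveorouvuzuap.

zoveorouvuzuap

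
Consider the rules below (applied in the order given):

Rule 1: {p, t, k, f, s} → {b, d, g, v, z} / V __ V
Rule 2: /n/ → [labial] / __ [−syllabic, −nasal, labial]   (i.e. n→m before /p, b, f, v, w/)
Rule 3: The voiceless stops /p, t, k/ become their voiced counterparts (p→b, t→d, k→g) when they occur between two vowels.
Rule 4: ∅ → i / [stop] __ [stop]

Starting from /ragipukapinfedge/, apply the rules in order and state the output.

Rule 1 (intervocalic voicing): /p/ is a voiceless obstruent between vowels /i/ and /u/, so it voices to [b]. /k/ is a voiceless obstruent between vowels /u/ and /a/, so it voices to [g]. /p/ is a voiceless obstruent between vowels /a/ and /i/, so it voices to [b]. /ragipukapinfedge/ → ragibugabinfedge.
Rule 2 (nasal place assimilation): /n/ precedes the labial consonant /f/, so it assimilates in place to [m]. /ragibugabinfedge/ → ragibugabimfedge.
Rule 3 (intervocalic voicing): no segment meets the environment; /ragibugabimfedge/ is unchanged.
Rule 4 (stop-cluster i-epenthesis): /d/ and /g/ form a stop–stop cluster, so [i] is inserted between them. /ragibugabimfedge/ → ragibugabimfedige.

ragibugabimfedige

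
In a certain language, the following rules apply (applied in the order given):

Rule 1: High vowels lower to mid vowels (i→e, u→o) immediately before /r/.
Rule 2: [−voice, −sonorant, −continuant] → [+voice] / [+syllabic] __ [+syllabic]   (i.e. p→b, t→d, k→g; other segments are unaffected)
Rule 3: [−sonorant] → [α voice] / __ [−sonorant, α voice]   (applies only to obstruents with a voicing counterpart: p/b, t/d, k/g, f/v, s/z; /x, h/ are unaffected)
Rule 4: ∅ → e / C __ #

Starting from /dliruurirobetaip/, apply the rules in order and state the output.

dleruorerobedaipe

Rule 1 (pre-rhotic lowering): /i/ is a high vowel immediately before /r/, so it lowers to [e]. /u/ is a high vowel immediately before /r/, so it lowers to [o]. /i/ is a high vowel immediately before /r/, so it lowers to [e]. /dliruurirobetaip/ → dleruorerobetaip.
Rule 2 (intervocalic voicing): /t/ is a voiceless stop between vowels /e/ and /a/, so it voices to [d]. /dleruorerobetaip/ → dleruorerobedaip.
Rule 3 (regressive voicing assimilation): no segment meets the environment; /dleruorerobedaip/ is unchanged.
Rule 4 (final e-epenthesis): the form ends in the consonant /p/, so [e] is inserted word-finally. /dleruorerobedaip/ → dleruorerobedaipe.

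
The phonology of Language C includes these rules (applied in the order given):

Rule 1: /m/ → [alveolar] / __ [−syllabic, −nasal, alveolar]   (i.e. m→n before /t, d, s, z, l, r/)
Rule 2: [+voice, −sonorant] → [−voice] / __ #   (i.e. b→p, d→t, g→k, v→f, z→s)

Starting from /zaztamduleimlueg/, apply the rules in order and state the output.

zaztanduleinluek

Rule 1 (nasal place assimilation): /m/ precedes the alveolar consonant /d/, so it assimilates in place to [n]. /m/ precedes the alveolar consonant /l/, so it assimilates in place to [n]. /zaztamduleimlueg/ → zaztanduleinlueg.
Rule 2 (final devoicing): /g/ is a voiced obstruent in word-final position, so it devoices to [k]. /zaztanduleinlueg/ → zaztanduleinluek.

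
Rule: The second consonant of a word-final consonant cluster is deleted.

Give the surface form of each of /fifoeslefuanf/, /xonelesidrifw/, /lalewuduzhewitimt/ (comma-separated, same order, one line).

/fifoeslefuanf/: /f/ is the second consonant of a word-final cluster /nf/, so it deletes. → [fifoeslefuan].
/xonelesidrifw/: /w/ is the second consonant of a word-final cluster /fw/, so it deletes. → [xonelesidrif].
/lalewuduzhewitimt/: /t/ is the second consonant of a word-final cluster /mt/, so it deletes. → [lalewuduzhewitim].

fifoeslefuan, xonelesidrif, lalewuduzhewitim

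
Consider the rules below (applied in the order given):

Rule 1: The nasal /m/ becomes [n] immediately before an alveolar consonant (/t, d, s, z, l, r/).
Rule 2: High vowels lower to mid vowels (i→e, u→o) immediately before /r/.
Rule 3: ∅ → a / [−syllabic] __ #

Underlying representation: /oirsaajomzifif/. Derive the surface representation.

Rule 1 (nasal place assimilation): /m/ precedes the alveolar consonant /z/, so it assimilates in place to [n]. /oirsaajomzifif/ → oirsaajonzifif.
Rule 2 (pre-rhotic lowering): /i/ is a high vowel immediately before /r/, so it lowers to [e]. /oirsaajonzifif/ → oersaajonzifif.
Rule 3 (final a-epenthesis): the form ends in the consonant /f/, so [a] is inserted word-finally. /oersaajonzifif/ → oersaajonzififa.

oersaajonzififa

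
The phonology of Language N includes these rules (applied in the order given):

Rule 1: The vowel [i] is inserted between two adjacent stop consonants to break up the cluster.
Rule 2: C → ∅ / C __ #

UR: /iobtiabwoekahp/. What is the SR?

Rule 1 (stop-cluster i-epenthesis): /b/ and /t/ form a stop–stop cluster, so [i] is inserted between them. /iobtiabwoekahp/ → iobitiabwoekahp.
Rule 2 (final cluster simplification): /p/ is the second consonant of a word-final cluster /hp/, so it deletes. /iobitiabwoekahp/ → iobitiabwoekah.

iobitiabwoekah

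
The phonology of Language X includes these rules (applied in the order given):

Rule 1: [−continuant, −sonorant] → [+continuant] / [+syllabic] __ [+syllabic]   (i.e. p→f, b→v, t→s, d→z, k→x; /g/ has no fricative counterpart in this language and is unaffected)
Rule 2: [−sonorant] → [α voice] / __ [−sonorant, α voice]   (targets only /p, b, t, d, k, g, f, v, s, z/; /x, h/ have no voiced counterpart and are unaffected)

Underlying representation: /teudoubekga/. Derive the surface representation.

Rule 1 (intervocalic spirantization): /d/ is a stop between vowels /u/ and /o/, so it spirantizes to the fricative [z]. /b/ is a stop between vowels /u/ and /e/, so it spirantizes to the fricative [v]. /teudoubekga/ → teuzouvekga.
Rule 2 (regressive voicing assimilation): /k/ precedes the voiced obstruent /g/, so it voices to [g] by assimilation. /teuzouvekga/ → teuzouvegga.

teuzouvegga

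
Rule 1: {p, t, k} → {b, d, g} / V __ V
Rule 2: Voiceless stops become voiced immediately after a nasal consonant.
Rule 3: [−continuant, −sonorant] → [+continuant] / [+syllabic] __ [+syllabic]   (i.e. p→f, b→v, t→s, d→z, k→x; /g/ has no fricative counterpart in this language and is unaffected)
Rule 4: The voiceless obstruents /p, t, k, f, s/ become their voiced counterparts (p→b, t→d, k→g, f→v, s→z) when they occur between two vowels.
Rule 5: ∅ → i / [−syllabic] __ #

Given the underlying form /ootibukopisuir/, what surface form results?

Rule 1 (intervocalic voicing): /t/ is a voiceless stop between vowels /o/ and /i/, so it voices to [d]. /k/ is a voiceless stop between vowels /u/ and /o/, so it voices to [g]. /p/ is a voiceless stop between vowels /o/ and /i/, so it voices to [b]. /ootibukopisuir/ → oodibugobisuir.
Rule 2 (post-nasal voicing): no segment meets the environment; /oodibugobisuir/ is unchanged.
Rule 3 (intervocalic spirantization): /d/ is a stop between vowels /o/ and /i/, so it spirantizes to the fricative [z]. /b/ is a stop between vowels /i/ and /u/, so it spirantizes to the fricative [v]. /b/ is a stop between vowels /o/ and /i/, so it spirantizes to the fricative [v]. /oodibugobisuir/ → oozivugovisuir.
Rule 4 (intervocalic voicing): /s/ is a voiceless obstruent between vowels /i/ and /u/, so it voices to [z]. /oozivugovisuir/ → oozivugovizuir.
Rule 5 (final i-epenthesis): the form ends in the consonant /r/, so [i] is inserted word-finally. /oozivugovizuir/ → oozivugovizuiri.

oozivugovizuiri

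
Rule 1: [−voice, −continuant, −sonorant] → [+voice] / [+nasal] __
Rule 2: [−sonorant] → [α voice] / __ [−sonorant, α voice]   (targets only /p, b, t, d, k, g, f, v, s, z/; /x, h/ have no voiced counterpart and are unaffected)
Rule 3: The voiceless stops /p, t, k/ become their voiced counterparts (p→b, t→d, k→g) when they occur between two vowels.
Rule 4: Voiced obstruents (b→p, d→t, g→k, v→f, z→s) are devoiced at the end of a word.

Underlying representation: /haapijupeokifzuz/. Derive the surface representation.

Rule 1 (post-nasal voicing): no segment meets the environment; /haapijupeokifzuz/ is unchanged.
Rule 2 (regressive voicing assimilation): /f/ precedes the voiced obstruent /z/, so it voices to [v] by assimilation. /haapijupeokifzuz/ → haapijupeokivzuz.
Rule 3 (intervocalic voicing): /p/ is a voiceless stop between vowels /a/ and /i/, so it voices to [b]. /p/ is a voiceless stop between vowels /u/ and /e/, so it voices to [b]. /k/ is a voiceless stop between vowels /o/ and /i/, so it voices to [g]. /haapijupeokivzuz/ → haabijubeogivzuz.
Rule 4 (final devoicing): /z/ is a voiced obstruent in word-final position, so it devoices to [s]. /haabijubeogivzuz/ → haabijubeogivzus.

haabijubeogivzus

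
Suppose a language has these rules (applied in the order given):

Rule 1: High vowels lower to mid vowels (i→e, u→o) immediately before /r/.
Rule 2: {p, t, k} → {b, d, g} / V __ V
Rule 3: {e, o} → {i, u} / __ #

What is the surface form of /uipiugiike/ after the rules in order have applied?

uibiugiigi

Rule 1 (pre-rhotic lowering): no segment meets the environment; /uipiugiike/ is unchanged.
Rule 2 (intervocalic voicing): /p/ is a voiceless stop between vowels /i/ and /i/, so it voices to [b]. /k/ is a voiceless stop between vowels /i/ and /e/, so it voices to [g]. /uipiugiike/ → uibiugiige.
Rule 3 (final vowel raising): /e/ is a mid vowel in word-final position, so it raises to [i]. /uibiugiige/ → uibiugiigi.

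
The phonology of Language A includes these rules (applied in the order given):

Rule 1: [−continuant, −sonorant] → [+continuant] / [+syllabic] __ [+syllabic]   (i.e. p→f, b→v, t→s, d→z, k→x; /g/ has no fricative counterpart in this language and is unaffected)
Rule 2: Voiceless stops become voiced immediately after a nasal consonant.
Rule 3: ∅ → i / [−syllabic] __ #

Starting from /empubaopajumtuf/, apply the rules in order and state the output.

Rule 1 (intervocalic spirantization): /b/ is a stop between vowels /u/ and /a/, so it spirantizes to the fricative [v]. /p/ is a stop between vowels /o/ and /a/, so it spirantizes to the fricative [f]. /empubaopajumtuf/ → empuvaofajumtuf.
Rule 2 (post-nasal voicing): /p/ is a voiceless stop immediately after the nasal /m/, so it voices to [b]. /t/ is a voiceless stop immediately after the nasal /m/, so it voices to [d]. /empuvaofajumtuf/ → embuvaofajumduf.
Rule 3 (final i-epenthesis): the form ends in the consonant /f/, so [i] is inserted word-finally. /embuvaofajumduf/ → embuvaofajumdufi.

embuvaofajumdufi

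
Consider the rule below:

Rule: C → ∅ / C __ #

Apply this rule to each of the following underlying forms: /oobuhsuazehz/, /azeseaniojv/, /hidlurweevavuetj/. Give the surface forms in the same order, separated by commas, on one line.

/oobuhsuazehz/: /z/ is the second consonant of a word-final cluster /hz/, so it deletes. → [oobuhsuazeh].
/azeseaniojv/: /v/ is the second consonant of a word-final cluster /jv/, so it deletes. → [azeseanioj].
/hidlurweevavuetj/: /j/ is the second consonant of a word-final cluster /tj/, so it deletes. → [hidlurweevavuet].

oobuhsuazeh, azeseanioj, hidlurweevavuet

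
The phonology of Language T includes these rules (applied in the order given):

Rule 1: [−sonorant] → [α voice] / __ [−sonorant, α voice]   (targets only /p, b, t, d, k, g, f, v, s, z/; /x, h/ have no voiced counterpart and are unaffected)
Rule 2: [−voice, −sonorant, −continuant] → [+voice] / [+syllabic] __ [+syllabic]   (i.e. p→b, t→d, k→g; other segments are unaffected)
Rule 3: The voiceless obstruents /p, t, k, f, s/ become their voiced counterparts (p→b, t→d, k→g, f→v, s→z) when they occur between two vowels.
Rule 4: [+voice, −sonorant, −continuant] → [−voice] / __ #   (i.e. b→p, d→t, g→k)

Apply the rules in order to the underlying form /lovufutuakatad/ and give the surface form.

lovuvuduagadat

Rule 1 (regressive voicing assimilation): no segment meets the environment; /lovufutuakatad/ is unchanged.
Rule 2 (intervocalic voicing): /t/ is a voiceless stop between vowels /u/ and /u/, so it voices to [d]. /k/ is a voiceless stop between vowels /a/ and /a/, so it voices to [g]. /t/ is a voiceless stop between vowels /a/ and /a/, so it voices to [d]. /lovufutuakatad/ → lovufuduagadad.
Rule 3 (intervocalic voicing): /f/ is a voiceless obstruent between vowels /u/ and /u/, so it voices to [v]. /lovufuduagadad/ → lovuvuduagadad.
Rule 4 (final devoicing): /d/ is a voiced stop in word-final position, so it devoices to [t]. /lovuvuduagadad/ → lovuvuduagadat.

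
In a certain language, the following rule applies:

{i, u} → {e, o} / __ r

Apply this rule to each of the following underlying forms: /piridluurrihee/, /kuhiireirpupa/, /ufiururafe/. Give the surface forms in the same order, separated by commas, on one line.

peridluorrihee, kuhiereerpupa, ufiororafe

/piridluurrihee/: /i/ is a high vowel immediately before /r/, so it lowers to [e]. /u/ is a high vowel immediately before /r/, so it lowers to [o]. → [peridluorrihee].
/kuhiireirpupa/: /i/ is a high vowel immediately before /r/, so it lowers to [e]. /i/ is a high vowel immediately before /r/, so it lowers to [e]. → [kuhiereerpupa].
/ufiururafe/: /u/ is a high vowel immediately before /r/, so it lowers to [o]. /u/ is a high vowel immediately before /r/, so it lowers to [o]. → [ufiororafe].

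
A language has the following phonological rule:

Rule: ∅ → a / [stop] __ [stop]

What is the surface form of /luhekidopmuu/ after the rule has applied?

No segment of /luhekidopmuu/ meets the structural description of the rule, so the form surfaces unchanged.

luhekidopmuu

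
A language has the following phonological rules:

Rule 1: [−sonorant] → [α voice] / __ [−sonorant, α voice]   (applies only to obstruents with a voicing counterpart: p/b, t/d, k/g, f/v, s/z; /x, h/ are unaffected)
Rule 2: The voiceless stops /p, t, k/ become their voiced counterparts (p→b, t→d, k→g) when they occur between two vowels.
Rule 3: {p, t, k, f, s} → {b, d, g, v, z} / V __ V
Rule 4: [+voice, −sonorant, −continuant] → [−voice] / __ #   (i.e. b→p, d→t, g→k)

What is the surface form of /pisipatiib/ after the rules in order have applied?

Rule 1 (regressive voicing assimilation): no segment meets the environment; /pisipatiib/ is unchanged.
Rule 2 (intervocalic voicing): /p/ is a voiceless stop between vowels /i/ and /a/, so it voices to [b]. /t/ is a voiceless stop between vowels /a/ and /i/, so it voices to [d]. /pisipatiib/ → pisibadiib.
Rule 3 (intervocalic voicing): /s/ is a voiceless obstruent between vowels /i/ and /i/, so it voices to [z]. /pisibadiib/ → pizibadiib.
Rule 4 (final devoicing): /b/ is a voiced stop in word-final position, so it devoices to [p]. /pizibadiib/ → pizibadiip.

pizibadiip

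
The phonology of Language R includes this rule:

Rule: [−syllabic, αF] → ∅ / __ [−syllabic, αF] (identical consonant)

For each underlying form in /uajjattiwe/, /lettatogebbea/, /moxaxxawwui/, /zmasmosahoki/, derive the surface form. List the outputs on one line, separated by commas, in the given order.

/uajjattiwe/: /jj/ is a geminate; the first /j/ deletes. /tt/ is a geminate; the first /t/ deletes. → [uajatiwe].
/lettatogebbea/: /tt/ is a geminate; the first /t/ deletes. /bb/ is a geminate; the first /b/ deletes. → [letatogebea].
/moxaxxawwui/: /xx/ is a geminate; the first /x/ deletes. /ww/ is a geminate; the first /w/ deletes. → [moxaxawui].
/zmasmosahoki/: the rule's environment is not met; surfaces unchanged as [zmasmosahoki].

uajatiwe, letatogebea, moxaxawui, zmasmosahoki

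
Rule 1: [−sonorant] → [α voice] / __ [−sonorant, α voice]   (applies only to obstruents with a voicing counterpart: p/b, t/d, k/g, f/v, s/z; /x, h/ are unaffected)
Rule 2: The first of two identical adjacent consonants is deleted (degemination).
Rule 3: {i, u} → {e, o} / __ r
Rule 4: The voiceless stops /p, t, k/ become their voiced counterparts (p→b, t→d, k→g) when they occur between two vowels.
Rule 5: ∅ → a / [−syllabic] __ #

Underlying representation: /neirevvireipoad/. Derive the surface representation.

Rule 1 (regressive voicing assimilation): no segment meets the environment; /neirevvireipoad/ is unchanged.
Rule 2 (degemination): /vv/ is a geminate; the first /v/ deletes. /neirevvireipoad/ → neirevireipoad.
Rule 3 (pre-rhotic lowering): /i/ is a high vowel immediately before /r/, so it lowers to [e]. /i/ is a high vowel immediately before /r/, so it lowers to [e]. /neirevireipoad/ → neerevereipoad.
Rule 4 (intervocalic voicing): /p/ is a voiceless stop between vowels /i/ and /o/, so it voices to [b]. /neerevereipoad/ → neerevereiboad.
Rule 5 (final a-epenthesis): the form ends in the consonant /d/, so [a] is inserted word-finally. /neerevereiboad/ → neerevereiboada.

neerevereiboada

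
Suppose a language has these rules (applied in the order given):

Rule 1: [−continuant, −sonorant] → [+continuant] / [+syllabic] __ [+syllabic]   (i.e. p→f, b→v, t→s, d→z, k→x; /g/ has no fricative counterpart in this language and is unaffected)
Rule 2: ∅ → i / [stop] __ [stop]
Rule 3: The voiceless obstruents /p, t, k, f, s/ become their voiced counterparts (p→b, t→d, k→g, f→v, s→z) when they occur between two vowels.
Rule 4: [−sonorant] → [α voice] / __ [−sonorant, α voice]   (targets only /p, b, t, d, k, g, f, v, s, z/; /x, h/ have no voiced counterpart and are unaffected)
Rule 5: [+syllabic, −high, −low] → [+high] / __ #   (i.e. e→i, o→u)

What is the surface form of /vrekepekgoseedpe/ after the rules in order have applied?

vrexevegigozeedibi

Rule 1 (intervocalic spirantization): /k/ is a stop between vowels /e/ and /e/, so it spirantizes to the fricative [x]. /p/ is a stop between vowels /e/ and /e/, so it spirantizes to the fricative [f]. /vrekepekgoseedpe/ → vrexefekgoseedpe.
Rule 2 (stop-cluster i-epenthesis): /k/ and /g/ form a stop–stop cluster, so [i] is inserted between them. /d/ and /p/ form a stop–stop cluster, so [i] is inserted between them. /vrexefekgoseedpe/ → vrexefekigoseedipe.
Rule 3 (intervocalic voicing): /f/ is a voiceless obstruent between vowels /e/ and /e/, so it voices to [v]. /k/ is a voiceless obstruent between vowels /e/ and /i/, so it voices to [g]. /s/ is a voiceless obstruent between vowels /o/ and /e/, so it voices to [z]. /p/ is a voiceless obstruent between vowels /i/ and /e/, so it voices to [b]. /vrexefekigoseedipe/ → vrexevegigozeedibe.
Rule 4 (regressive voicing assimilation): no segment meets the environment; /vrexevegigozeedibe/ is unchanged.
Rule 5 (final vowel raising): /e/ is a mid vowel in word-final position, so it raises to [i]. /vrexevegigozeedibe/ → vrexevegigozeedibi.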